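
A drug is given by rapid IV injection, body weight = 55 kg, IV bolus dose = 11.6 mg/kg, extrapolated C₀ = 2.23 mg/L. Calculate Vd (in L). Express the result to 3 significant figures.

Dose = 11.6 × 55 = 638.0 mg
Vd = Dose / C₀ = 638.0 / 2.23 = 286.1 L

286 L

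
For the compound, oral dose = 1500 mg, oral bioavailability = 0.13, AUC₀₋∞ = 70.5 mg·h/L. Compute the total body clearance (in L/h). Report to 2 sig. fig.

2.8 L/h

CL = F·Dose / AUC = 0.13 × 1500 / 70.5 = 2.766 L/h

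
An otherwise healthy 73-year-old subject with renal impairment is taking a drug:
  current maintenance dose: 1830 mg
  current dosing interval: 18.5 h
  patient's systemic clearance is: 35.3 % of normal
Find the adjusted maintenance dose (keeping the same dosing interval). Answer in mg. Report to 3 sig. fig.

646 mg

To keep the same average steady-state level, dosing rate must scale with clearance.
CL ratio = 35.3 / 100 = 0.3530
New dose (same interval) = 1830 × 0.3530 = 646.0 mg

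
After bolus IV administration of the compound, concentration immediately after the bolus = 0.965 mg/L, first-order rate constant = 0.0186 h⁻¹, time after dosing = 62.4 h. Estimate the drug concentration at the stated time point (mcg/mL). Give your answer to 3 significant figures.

C = C₀ · e^(−k·t) = 0.9650 × e^(−0.01860 × 62.4)
  = 0.9650 × 0.3133 = 0.3023 mg/L
(0.3023 mg/L = 0.3023 mcg/mL)

0.302 mcg/mL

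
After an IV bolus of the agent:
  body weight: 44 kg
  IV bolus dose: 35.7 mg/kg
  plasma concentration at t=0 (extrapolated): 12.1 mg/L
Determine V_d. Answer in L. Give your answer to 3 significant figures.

130 L

Dose = 35.7 × 44 = 1571 mg
Vd = Dose / C₀ = 1571 / 12.1 = 129.8 L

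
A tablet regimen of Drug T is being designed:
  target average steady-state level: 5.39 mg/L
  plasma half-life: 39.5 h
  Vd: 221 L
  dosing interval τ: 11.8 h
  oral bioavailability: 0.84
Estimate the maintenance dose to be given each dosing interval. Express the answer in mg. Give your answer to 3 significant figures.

294 mg

k = ln2 / t½ = 0.693147 / 39.5 = 0.01755 h⁻¹
CL = k × Vd = 0.01755 × 221 = 3.879 L/h
At steady state, F × (Dose/τ) = Css × CL.
Dose = Css × CL × τ / F = 5.39 × 3.879 × 11.8 / 0.84 = 293.7 mg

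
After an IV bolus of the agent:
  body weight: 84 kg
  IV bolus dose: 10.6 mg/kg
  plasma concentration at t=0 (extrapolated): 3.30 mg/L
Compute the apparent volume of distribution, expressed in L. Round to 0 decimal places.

270 L

Dose = 10.6 × 84 = 890.4 mg
Vd = Dose / C₀ = 890.4 / 3.30 = 269.8 L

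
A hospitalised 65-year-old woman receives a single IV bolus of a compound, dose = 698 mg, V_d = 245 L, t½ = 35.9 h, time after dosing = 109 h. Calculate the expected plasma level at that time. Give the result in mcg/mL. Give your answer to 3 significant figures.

C₀ = Dose / Vd = 698.0 / 245 = 2.849 mg/L
k = ln2 / t½ = 0.693147 / 35.9 = 0.01931 h⁻¹
C = C₀ · e^(−k·t) = 2.849 × e^(−0.01931 × 109)
  = 2.849 × 0.1219 = 0.3473 mg/L
(0.3473 mg/L = 0.3473 mcg/mL)

0.347 mcg/mL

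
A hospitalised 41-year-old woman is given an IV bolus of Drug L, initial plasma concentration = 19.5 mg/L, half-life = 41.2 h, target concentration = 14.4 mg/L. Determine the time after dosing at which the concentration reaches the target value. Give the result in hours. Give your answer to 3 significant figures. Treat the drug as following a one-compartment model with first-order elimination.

k = ln2 / t½ = 0.693147 / 41.2 = 0.01682 h⁻¹
t = ln(C₀ / C) / k = ln(19.50 / 14.4) / 0.01682
  = ln(1.354) / 0.01682 = 0.3031 / 0.01682 = 18.02 h

18.0 h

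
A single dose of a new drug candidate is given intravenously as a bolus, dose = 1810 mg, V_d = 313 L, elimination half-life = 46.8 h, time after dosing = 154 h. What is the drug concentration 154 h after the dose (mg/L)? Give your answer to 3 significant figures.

C₀ = Dose / Vd = 1810 / 313 = 5.783 mg/L
k = ln2 / t½ = 0.693147 / 46.8 = 0.01481 h⁻¹
C = C₀ · e^(−k·t) = 5.783 × e^(−0.01481 × 154)
  = 5.783 × 0.1022 = 0.5910 mg/L

0.591 mg/L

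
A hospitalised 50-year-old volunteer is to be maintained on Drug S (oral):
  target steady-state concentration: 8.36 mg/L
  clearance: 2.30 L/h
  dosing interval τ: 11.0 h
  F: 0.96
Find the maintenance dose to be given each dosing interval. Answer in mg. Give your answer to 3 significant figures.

At steady state, F × (Dose/τ) = Css × CL.
Dose = Css × CL × τ / F = 8.36 × 2.300 × 11.0 / 0.96 = 220.3 mg

220 mg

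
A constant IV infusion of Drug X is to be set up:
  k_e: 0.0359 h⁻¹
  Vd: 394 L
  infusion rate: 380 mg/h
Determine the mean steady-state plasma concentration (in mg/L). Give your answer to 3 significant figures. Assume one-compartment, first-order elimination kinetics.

CL = k × Vd = 0.03590 × 394 = 14.14 L/h
At steady state Css = R₀ / CL = 380 / 14.14 = 26.87 mg/L

26.9 mg/L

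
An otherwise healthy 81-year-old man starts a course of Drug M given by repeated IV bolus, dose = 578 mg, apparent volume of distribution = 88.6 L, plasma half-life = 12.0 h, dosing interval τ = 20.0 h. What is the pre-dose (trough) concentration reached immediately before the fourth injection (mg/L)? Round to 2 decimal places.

2.91 mg/L

C₀ per dose = Dose / Vd = 578 / 88.6 = 6.524 mg/L
k = ln2 / t½ = 0.693147 / 12.0 = 0.05776 h⁻¹
Fraction remaining after one interval: r = e^(−kτ) = e^(−0.05776 × 20.0) = 0.3150
Before dose 4, 3 doses have been given (aged 1τ, 2τ, 3τ).
C_trough = C₀ × (r + r² + … + r^3) = C₀ × r(1−r^3)/(1−r)
        = 6.524 × 0.3150 × (1 − 0.03126) / (1 − 0.3150) = 2.906 mg/L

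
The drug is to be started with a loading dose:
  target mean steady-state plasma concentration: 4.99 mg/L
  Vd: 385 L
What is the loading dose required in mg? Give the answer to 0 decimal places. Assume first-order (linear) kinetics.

LD = Css × Vd = 4.99 × 385 = 1921 mg

1921 mg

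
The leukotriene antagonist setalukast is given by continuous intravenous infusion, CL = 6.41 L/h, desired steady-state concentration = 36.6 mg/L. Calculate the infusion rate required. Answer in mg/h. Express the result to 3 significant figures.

235 mg/h

At steady state, infusion rate R₀ = Css × CL = 36.6 × 6.410 = 234.6 mg/h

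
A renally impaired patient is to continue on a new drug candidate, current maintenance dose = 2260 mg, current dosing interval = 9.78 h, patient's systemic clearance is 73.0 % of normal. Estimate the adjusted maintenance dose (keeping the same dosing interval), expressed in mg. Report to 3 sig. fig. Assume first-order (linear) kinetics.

1650 mg

To keep the same average steady-state level, dosing rate must scale with clearance.
CL ratio = 73.0 / 100 = 0.7300
New dose (same interval) = 2260 × 0.7300 = 1650 mg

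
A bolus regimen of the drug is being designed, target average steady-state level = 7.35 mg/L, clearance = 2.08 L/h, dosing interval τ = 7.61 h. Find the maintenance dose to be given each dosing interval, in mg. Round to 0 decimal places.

116 mg

At steady state, Dose/τ = Css × CL.
Dose = Css × CL × τ = 7.35 × 2.080 × 7.61 = 116.3 mg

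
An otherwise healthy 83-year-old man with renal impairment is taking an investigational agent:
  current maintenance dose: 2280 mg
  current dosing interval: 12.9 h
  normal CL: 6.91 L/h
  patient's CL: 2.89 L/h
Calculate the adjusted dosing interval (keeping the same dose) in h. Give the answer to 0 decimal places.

31 h

To keep the same average steady-state level, dosing rate must scale with clearance.
CL ratio = 2.89 / 6.91 = 0.4182
New interval (same dose) = 12.9 / 0.4182 = 30.85 h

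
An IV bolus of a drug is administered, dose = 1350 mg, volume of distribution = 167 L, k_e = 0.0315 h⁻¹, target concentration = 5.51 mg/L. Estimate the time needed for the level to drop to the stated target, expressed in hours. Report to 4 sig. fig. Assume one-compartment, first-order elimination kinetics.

12.17 h

C₀ = Dose / Vd = 1350 / 167 = 8.084 mg/L
t = ln(C₀ / C) / k = ln(8.084 / 5.51) / 0.03150
  = ln(1.467) / 0.03150 = 0.3832 / 0.03150 = 12.17 h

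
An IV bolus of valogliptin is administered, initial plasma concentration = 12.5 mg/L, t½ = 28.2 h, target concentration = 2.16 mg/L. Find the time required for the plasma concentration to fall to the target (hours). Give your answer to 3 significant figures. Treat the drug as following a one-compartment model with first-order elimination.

71.4 h

k = ln2 / t½ = 0.693147 / 28.2 = 0.02458 h⁻¹
t = ln(C₀ / C) / k = ln(12.50 / 2.16) / 0.02458
  = ln(5.787) / 0.02458 = 1.756 / 0.02458 = 71.44 h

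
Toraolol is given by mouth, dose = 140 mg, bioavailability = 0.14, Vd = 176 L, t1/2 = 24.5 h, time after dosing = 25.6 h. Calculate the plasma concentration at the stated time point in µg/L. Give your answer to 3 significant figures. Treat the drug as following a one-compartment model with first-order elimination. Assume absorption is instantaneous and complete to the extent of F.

54.0 µg/L

Amount reaching circulation = F × Dose = 0.14 × 140.0 = 19.60 mg
C₀ = F·Dose / Vd = 19.60 / 176 = 0.1114 mg/L
k = ln2 / t½ = 0.693147 / 24.5 = 0.02829 h⁻¹
C = C₀ · e^(−k·t) = 0.1114 × e^(−0.02829 × 25.6)
  = 0.1114 × 0.4847 = 0.05400 mg/L
Convert: 0.05400 mg/L × 1000 = 54.00 µg/L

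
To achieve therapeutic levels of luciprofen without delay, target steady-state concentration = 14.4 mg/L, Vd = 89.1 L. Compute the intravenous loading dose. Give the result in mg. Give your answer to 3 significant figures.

LD = Css × Vd = 14.4 × 89.1 = 1283 mg

1280 mg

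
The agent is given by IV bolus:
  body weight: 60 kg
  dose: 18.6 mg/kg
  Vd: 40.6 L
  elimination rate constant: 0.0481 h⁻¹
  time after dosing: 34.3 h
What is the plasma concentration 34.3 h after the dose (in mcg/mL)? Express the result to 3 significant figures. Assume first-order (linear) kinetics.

5.28 mcg/mL

Total dose = 18.6 × 60 = 1116 mg
C₀ = Dose / Vd = 1116 / 40.6 = 27.49 mg/L
C = C₀ · e^(−k·t) = 27.49 × e^(−0.04810 × 34.3)
  = 27.49 × 0.1921 = 5.281 mg/L
(5.281 mg/L = 5.281 mcg/mL)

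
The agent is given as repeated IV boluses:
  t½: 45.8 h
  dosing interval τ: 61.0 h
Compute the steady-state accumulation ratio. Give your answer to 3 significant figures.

k = ln2 / t½ = 0.693147 / 45.8 = 0.01513 h⁻¹
e^(−kτ) = e^(−0.01513 × 61.0) = 0.3974
Accumulation ratio R = 1 / (1 − e^(−kτ)) = 1 / (1 − 0.3974) = 1.659

1.66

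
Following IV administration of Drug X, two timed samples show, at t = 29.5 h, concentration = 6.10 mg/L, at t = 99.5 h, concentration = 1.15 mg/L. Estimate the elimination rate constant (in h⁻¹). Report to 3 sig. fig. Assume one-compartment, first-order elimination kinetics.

0.0238 h⁻¹

k = ln(C₁/C₂) / (t₂ − t₁) = ln(6.10/1.15) / (99.5 − 29.5)
  = 1.669 / 70.00 = 0.02384 h⁻¹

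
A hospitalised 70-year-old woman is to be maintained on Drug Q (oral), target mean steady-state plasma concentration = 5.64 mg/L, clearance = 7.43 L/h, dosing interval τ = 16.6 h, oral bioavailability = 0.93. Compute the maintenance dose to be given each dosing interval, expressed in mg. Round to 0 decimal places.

At steady state, F × (Dose/τ) = Css × CL.
Dose = Css × CL × τ / F = 5.64 × 7.430 × 16.6 / 0.93 = 748.0 mg

748 mg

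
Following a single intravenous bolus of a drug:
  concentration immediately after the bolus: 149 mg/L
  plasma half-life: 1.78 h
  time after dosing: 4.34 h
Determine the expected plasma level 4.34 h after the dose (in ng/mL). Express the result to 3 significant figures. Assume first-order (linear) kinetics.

k = ln2 / t½ = 0.693147 / 1.78 = 0.3894 h⁻¹
C = C₀ · e^(−k·t) = 149.0 × e^(−0.3894 × 4.34)
  = 149.0 × 0.1845 = 27.49 mg/L
Convert: 27.49 mg/L × 1000 = 27490 ng/mL

27500 ng/mL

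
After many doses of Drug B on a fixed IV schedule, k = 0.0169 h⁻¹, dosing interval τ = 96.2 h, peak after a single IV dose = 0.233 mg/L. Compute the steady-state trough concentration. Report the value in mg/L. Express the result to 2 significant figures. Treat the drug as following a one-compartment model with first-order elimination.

0.057 mg/L

e^(−kτ) = e^(−0.01690 × 96.2) = 0.1968
Accumulation ratio R = 1 / (1 − e^(−kτ)) = 1 / (1 − 0.1968) = 1.245
Steady-state trough = C₀ × R × e^(−kτ) = 0.233 × 1.245 × 0.1968 = 0.05709 mg/L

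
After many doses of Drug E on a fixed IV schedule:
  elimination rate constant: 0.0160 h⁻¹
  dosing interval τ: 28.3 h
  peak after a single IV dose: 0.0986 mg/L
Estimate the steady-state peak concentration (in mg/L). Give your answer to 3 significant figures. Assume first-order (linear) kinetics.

0.271 mg/L

e^(−kτ) = e^(−0.01600 × 28.3) = 0.6358
Accumulation ratio R = 1 / (1 − e^(−kτ)) = 1 / (1 − 0.6358) = 2.746
Steady-state peak = C₀ × R = 0.0986 × 2.746 = 0.2708 mg/L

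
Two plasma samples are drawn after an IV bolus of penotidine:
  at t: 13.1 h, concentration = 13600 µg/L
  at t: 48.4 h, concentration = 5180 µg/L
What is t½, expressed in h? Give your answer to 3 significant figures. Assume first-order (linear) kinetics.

k = ln(C₁/C₂) / (t₂ − t₁) = ln(13600/5180) / (48.4 − 13.1)
  = 0.9653 / 35.30 = 0.02735 h⁻¹
t½ = ln2 / k = 0.693147 / 0.02735 = 25.34 h

25.3 h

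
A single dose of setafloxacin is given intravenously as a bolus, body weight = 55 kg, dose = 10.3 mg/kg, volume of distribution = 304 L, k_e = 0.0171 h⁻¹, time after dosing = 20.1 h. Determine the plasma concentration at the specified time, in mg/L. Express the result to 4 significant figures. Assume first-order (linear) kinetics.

Total dose = 10.3 × 55 = 566.5 mg
C₀ = Dose / Vd = 566.5 / 304 = 1.863 mg/L
C = C₀ · e^(−k·t) = 1.863 × e^(−0.01710 × 20.1)
  = 1.863 × 0.7091 = 1.321 mg/L

1.321 mg/L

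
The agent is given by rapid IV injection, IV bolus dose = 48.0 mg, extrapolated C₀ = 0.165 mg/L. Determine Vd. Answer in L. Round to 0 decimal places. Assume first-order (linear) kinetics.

291 L

Vd = Dose / C₀ = 48.00 / 0.165 = 290.9 L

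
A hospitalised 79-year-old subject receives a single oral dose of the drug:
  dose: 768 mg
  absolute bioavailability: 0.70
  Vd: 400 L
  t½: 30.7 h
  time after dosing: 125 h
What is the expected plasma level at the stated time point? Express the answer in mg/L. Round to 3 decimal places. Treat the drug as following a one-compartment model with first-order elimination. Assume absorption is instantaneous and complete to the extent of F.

0.080 mg/L

Amount reaching circulation = F × Dose = 0.70 × 768.0 = 537.6 mg
C₀ = F·Dose / Vd = 537.6 / 400 = 1.344 mg/L
k = ln2 / t½ = 0.693147 / 30.7 = 0.02258 h⁻¹
C = C₀ · e^(−k·t) = 1.344 × e^(−0.02258 × 125)
  = 1.344 × 0.05946 = 0.07991 mg/L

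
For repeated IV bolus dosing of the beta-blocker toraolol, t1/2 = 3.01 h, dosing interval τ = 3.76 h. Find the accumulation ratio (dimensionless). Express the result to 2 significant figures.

1.7

k = ln2 / t½ = 0.693147 / 3.01 = 0.2303 h⁻¹
e^(−kτ) = e^(−0.2303 × 3.76) = 0.4207
Accumulation ratio R = 1 / (1 − e^(−kτ)) = 1 / (1 − 0.4207) = 1.726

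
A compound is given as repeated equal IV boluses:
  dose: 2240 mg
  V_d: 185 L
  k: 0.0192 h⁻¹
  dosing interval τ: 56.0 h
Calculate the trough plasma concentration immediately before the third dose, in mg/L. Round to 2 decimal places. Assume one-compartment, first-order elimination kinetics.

5.54 mg/L

C₀ per dose = Dose / Vd = 2240 / 185 = 12.11 mg/L
Fraction remaining after one interval: r = e^(−kτ) = e^(−0.01920 × 56.0) = 0.3412
Before dose 3, 2 doses have been given (aged 1τ, 2τ).
C_trough = C₀ × (r + r²) = 12.11 × (0.3412 + 0.1164) = 5.542 mg/L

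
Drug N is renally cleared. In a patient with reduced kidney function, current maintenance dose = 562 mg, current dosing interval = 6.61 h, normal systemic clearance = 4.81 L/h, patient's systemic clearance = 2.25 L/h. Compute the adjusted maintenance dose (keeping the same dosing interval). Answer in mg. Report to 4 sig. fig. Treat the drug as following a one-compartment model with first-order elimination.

To keep the same average steady-state level, dosing rate must scale with clearance.
CL ratio = 2.25 / 4.81 = 0.4678
New dose (same interval) = 562 × 0.4678 = 262.9 mg

262.9 mg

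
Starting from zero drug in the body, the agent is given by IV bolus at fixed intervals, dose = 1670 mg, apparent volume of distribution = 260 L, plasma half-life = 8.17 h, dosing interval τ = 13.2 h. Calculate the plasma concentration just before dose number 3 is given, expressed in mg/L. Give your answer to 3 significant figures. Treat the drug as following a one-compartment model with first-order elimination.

C₀ per dose = Dose / Vd = 1670 / 260 = 6.423 mg/L
k = ln2 / t½ = 0.693147 / 8.17 = 0.08484 h⁻¹
Fraction remaining after one interval: r = e^(−kτ) = e^(−0.08484 × 13.2) = 0.3263
Before dose 3, 2 doses have been given (aged 1τ, 2τ).
C_trough = C₀ × (r + r²) = 6.423 × (0.3263 + 0.1065) = 2.780 mg/L

2.78 mg/L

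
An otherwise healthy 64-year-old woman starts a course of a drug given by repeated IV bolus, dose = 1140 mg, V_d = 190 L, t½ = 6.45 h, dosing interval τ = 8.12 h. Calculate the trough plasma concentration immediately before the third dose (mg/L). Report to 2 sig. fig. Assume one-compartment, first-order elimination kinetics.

C₀ per dose = Dose / Vd = 1140 / 190 = 6.000 mg/L
k = ln2 / t½ = 0.693147 / 6.45 = 0.1075 h⁻¹
Fraction remaining after one interval: r = e^(−kτ) = e^(−0.1075 × 8.12) = 0.4177
Before dose 3, 2 doses have been given (aged 1τ, 2τ).
C_trough = C₀ × (r + r²) = 6.000 × (0.4177 + 0.1745) = 3.553 mg/L

3.6 mg/L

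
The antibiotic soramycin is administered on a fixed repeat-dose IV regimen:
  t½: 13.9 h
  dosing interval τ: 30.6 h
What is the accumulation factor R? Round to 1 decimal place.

k = ln2 / t½ = 0.693147 / 13.9 = 0.04987 h⁻¹
e^(−kτ) = e^(−0.04987 × 30.6) = 0.2174
Accumulation ratio R = 1 / (1 − e^(−kτ)) = 1 / (1 − 0.2174) = 1.278

1.3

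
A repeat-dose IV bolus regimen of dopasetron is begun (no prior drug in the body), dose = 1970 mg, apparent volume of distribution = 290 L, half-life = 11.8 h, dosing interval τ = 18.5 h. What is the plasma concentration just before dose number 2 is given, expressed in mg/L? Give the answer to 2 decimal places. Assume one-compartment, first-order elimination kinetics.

2.29 mg/L

C₀ per dose = Dose / Vd = 1970 / 290 = 6.793 mg/L
k = ln2 / t½ = 0.693147 / 11.8 = 0.05874 h⁻¹
Fraction remaining after one interval: r = e^(−kτ) = e^(−0.05874 × 18.5) = 0.3373
Before dose 2, 1 dose has been given (aged 1τ).
C_trough = C₀ × r = 6.793 × 0.3373 = 2.291 mg/L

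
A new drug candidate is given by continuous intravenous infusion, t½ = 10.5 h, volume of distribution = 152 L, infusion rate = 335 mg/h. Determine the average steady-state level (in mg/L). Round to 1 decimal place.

k = ln2 / t½ = 0.693147 / 10.5 = 0.06601 h⁻¹
CL = k × Vd = 0.06601 × 152 = 10.03 L/h
At steady state Css = R₀ / CL = 335 / 10.03 = 33.40 mg/L

33.4 mg/L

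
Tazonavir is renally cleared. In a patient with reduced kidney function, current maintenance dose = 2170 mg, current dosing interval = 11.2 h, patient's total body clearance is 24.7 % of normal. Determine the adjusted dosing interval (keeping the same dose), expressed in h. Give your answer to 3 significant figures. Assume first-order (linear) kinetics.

45.3 h

To keep the same average steady-state level, dosing rate must scale with clearance.
CL ratio = 24.7 / 100 = 0.2470
New interval (same dose) = 11.2 / 0.2470 = 45.34 h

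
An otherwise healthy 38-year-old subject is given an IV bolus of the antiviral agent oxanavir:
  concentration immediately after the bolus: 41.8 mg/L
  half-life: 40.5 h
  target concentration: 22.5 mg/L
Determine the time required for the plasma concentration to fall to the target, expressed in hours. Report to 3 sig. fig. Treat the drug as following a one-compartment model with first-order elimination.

36.2 h

k = ln2 / t½ = 0.693147 / 40.5 = 0.01711 h⁻¹
t = ln(C₀ / C) / k = ln(41.80 / 22.5) / 0.01711
  = ln(1.858) / 0.01711 = 0.6195 / 0.01711 = 36.21 h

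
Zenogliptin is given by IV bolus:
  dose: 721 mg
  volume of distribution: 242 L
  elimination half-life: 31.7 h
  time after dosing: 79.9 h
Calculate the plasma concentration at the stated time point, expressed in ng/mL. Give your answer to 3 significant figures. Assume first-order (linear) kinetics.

C₀ = Dose / Vd = 721.0 / 242 = 2.979 mg/L
k = ln2 / t½ = 0.693147 / 31.7 = 0.02187 h⁻¹
C = C₀ · e^(−k·t) = 2.979 × e^(−0.02187 × 79.9)
  = 2.979 × 0.1742 = 0.5189 mg/L
Convert: 0.5189 mg/L × 1000 = 518.9 ng/mL

519 ng/mL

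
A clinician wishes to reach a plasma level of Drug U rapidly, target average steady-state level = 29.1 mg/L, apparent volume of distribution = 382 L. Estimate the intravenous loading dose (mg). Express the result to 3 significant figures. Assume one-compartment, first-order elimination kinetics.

11100 mg

LD = Css × Vd = 29.1 × 382 = 11120 mg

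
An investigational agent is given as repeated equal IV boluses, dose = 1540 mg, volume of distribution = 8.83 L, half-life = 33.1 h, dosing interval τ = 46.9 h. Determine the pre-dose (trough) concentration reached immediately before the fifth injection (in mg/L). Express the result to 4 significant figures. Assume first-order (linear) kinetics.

102.4 mg/L

C₀ per dose = Dose / Vd = 1540 / 8.83 = 174.4 mg/L
k = ln2 / t½ = 0.693147 / 33.1 = 0.02094 h⁻¹
Fraction remaining after one interval: r = e^(−kτ) = e^(−0.02094 × 46.9) = 0.3745
Before dose 5, 4 doses have been given (aged 1τ, 2τ, 3τ, 4τ).
C_trough = C₀ × (r + r² + … + r^4) = C₀ × r(1−r^4)/(1−r)
        = 174.4 × 0.3745 × (1 − 0.01967) / (1 − 0.3745) = 102.4 mg/L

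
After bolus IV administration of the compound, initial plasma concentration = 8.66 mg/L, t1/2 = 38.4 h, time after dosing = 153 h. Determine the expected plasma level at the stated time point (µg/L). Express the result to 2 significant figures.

k = ln2 / t½ = 0.693147 / 38.4 = 0.01805 h⁻¹
C = C₀ · e^(−k·t) = 8.660 × e^(−0.01805 × 153)
  = 8.660 × 0.06319 = 0.5472 mg/L
Convert: 0.5472 mg/L × 1000 = 547.2 µg/L

550 µg/L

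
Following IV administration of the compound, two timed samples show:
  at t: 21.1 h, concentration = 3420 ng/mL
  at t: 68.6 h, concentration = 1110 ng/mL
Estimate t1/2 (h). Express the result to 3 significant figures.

29.3 h

k = ln(C₁/C₂) / (t₂ − t₁) = ln(3420/1110) / (68.6 − 21.1)
  = 1.125 / 47.50 = 0.02368 h⁻¹
t½ = ln2 / k = 0.693147 / 0.02368 = 29.27 h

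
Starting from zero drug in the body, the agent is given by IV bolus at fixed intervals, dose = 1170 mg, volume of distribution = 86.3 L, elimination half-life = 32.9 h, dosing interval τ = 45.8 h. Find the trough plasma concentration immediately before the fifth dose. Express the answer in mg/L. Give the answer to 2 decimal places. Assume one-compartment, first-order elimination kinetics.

C₀ per dose = Dose / Vd = 1170 / 86.3 = 13.56 mg/L
k = ln2 / t½ = 0.693147 / 32.9 = 0.02107 h⁻¹
Fraction remaining after one interval: r = e^(−kτ) = e^(−0.02107 × 45.8) = 0.3810
Before dose 5, 4 doses have been given (aged 1τ, 2τ, 3τ, 4τ).
C_trough = C₀ × (r + r² + … + r^4) = C₀ × r(1−r^4)/(1−r)
        = 13.56 × 0.3810 × (1 − 0.02107) / (1 − 0.3810) = 8.170 mg/L

8.17 mg/L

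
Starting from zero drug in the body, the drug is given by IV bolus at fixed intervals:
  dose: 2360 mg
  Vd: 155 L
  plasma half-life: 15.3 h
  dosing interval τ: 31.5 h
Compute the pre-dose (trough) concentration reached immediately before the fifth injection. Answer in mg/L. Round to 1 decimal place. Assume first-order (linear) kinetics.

C₀ per dose = Dose / Vd = 2360 / 155 = 15.23 mg/L
k = ln2 / t½ = 0.693147 / 15.3 = 0.04530 h⁻¹
Fraction remaining after one interval: r = e^(−kτ) = e^(−0.04530 × 31.5) = 0.2400
Before dose 5, 4 doses have been given (aged 1τ, 2τ, 3τ, 4τ).
C_trough = C₀ × (r + r² + … + r^4) = C₀ × r(1−r^4)/(1−r)
        = 15.23 × 0.2400 × (1 − 0.003318) / (1 − 0.2400) = 4.794 mg/L

4.8 mg/L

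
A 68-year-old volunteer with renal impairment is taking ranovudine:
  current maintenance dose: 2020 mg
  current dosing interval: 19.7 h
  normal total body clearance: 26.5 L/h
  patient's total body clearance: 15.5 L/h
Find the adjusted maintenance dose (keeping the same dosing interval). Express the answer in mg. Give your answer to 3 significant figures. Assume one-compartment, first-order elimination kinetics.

1180 mg

To keep the same average steady-state level, dosing rate must scale with clearance.
CL ratio = 15.5 / 26.5 = 0.5849
New dose (same interval) = 2020 × 0.5849 = 1181 mg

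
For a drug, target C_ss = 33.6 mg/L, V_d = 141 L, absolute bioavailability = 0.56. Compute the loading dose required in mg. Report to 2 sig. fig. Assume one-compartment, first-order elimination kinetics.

LD = Css × Vd / F = 33.6 × 141 / 0.56 = 8460 mg

8500 mg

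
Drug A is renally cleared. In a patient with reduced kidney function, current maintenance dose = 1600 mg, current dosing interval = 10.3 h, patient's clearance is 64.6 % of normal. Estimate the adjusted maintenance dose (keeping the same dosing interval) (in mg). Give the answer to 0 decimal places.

1034 mg

To keep the same average steady-state level, dosing rate must scale with clearance.
CL ratio = 64.6 / 100 = 0.6460
New dose (same interval) = 1600 × 0.6460 = 1034 mg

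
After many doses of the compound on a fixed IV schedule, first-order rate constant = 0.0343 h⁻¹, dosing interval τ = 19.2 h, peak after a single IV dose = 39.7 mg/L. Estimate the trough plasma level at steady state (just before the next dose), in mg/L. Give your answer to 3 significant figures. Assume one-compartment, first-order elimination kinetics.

42.6 mg/L

e^(−kτ) = e^(−0.03430 × 19.2) = 0.5176
Accumulation ratio R = 1 / (1 − e^(−kτ)) = 1 / (1 − 0.5176) = 2.073
Steady-state trough = C₀ × R × e^(−kτ) = 39.7 × 2.073 × 0.5176 = 42.60 mg/L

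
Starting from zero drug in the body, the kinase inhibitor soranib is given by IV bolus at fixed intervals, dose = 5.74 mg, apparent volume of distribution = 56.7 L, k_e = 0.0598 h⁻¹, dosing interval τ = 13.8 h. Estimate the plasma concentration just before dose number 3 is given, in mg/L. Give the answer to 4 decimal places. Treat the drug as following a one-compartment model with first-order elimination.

0.0638 mg/L

C₀ per dose = Dose / Vd = 5.74 / 56.7 = 0.1012 mg/L
Fraction remaining after one interval: r = e^(−kτ) = e^(−0.05980 × 13.8) = 0.4381
Before dose 3, 2 doses have been given (aged 1τ, 2τ).
C_trough = C₀ × (r + r²) = 0.1012 × (0.4381 + 0.1919) = 0.06376 mg/L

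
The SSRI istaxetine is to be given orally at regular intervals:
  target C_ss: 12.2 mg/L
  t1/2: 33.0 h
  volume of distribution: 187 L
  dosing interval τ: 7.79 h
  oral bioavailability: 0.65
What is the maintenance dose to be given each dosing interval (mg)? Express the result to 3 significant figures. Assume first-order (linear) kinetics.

574 mg

k = ln2 / t½ = 0.693147 / 33.0 = 0.02100 h⁻¹
CL = k × Vd = 0.02100 × 187 = 3.927 L/h
At steady state, F × (Dose/τ) = Css × CL.
Dose = Css × CL × τ / F = 12.2 × 3.927 × 7.79 / 0.65 = 574.2 mg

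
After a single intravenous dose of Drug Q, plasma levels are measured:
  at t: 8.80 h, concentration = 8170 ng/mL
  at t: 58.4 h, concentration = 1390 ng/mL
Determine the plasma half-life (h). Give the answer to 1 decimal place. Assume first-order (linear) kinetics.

19.4 h

k = ln(C₁/C₂) / (t₂ − t₁) = ln(8170/1390) / (58.4 − 8.80)
  = 1.771 / 49.60 = 0.03571 h⁻¹
t½ = ln2 / k = 0.693147 / 0.03571 = 19.41 h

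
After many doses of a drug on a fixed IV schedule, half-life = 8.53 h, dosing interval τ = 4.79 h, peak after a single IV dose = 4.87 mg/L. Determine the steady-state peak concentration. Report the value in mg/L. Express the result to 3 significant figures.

15.1 mg/L

k = ln2 / t½ = 0.693147 / 8.53 = 0.08126 h⁻¹
e^(−kτ) = e^(−0.08126 × 4.79) = 0.6776
Accumulation ratio R = 1 / (1 − e^(−kτ)) = 1 / (1 − 0.6776) = 3.102
Steady-state peak = C₀ × R = 4.87 × 3.102 = 15.11 mg/L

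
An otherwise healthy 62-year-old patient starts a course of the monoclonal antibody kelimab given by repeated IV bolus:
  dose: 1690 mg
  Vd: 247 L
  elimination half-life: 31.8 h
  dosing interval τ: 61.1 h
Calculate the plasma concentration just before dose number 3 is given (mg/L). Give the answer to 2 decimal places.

2.28 mg/L

C₀ per dose = Dose / Vd = 1690 / 247 = 6.842 mg/L
k = ln2 / t½ = 0.693147 / 31.8 = 0.02180 h⁻¹
Fraction remaining after one interval: r = e^(−kτ) = e^(−0.02180 × 61.1) = 0.2640
Before dose 3, 2 doses have been given (aged 1τ, 2τ).
C_trough = C₀ × (r + r²) = 6.842 × (0.2640 + 0.06970) = 2.283 mg/L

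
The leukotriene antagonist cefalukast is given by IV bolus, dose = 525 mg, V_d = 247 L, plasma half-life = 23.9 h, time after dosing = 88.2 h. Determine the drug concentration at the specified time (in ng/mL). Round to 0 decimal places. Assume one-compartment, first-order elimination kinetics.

C₀ = Dose / Vd = 525.0 / 247 = 2.126 mg/L
k = ln2 / t½ = 0.693147 / 23.9 = 0.02900 h⁻¹
C = C₀ · e^(−k·t) = 2.126 × e^(−0.02900 × 88.2)
  = 2.126 × 0.07747 = 0.1647 mg/L
Convert: 0.1647 mg/L × 1000 = 164.7 ng/mL

165 ng/mL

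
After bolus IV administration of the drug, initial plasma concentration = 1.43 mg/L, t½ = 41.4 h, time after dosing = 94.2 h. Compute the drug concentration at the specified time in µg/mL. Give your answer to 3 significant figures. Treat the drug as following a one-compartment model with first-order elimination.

0.295 µg/mL

k = ln2 / t½ = 0.693147 / 41.4 = 0.01674 h⁻¹
C = C₀ · e^(−k·t) = 1.430 × e^(−0.01674 × 94.2)
  = 1.430 × 0.2066 = 0.2954 mg/L
(0.2954 mg/L = 0.2954 µg/mL)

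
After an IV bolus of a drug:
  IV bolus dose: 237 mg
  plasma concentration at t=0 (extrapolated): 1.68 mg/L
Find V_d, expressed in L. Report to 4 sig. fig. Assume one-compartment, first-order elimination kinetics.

141.1 L

Vd = Dose / C₀ = 237.0 / 1.68 = 141.1 L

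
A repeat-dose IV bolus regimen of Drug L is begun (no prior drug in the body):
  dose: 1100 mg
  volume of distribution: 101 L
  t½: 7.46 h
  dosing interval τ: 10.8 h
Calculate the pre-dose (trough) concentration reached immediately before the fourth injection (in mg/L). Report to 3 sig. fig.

C₀ per dose = Dose / Vd = 1100 / 101 = 10.89 mg/L
k = ln2 / t½ = 0.693147 / 7.46 = 0.09292 h⁻¹
Fraction remaining after one interval: r = e^(−kτ) = e^(−0.09292 × 10.8) = 0.3666
Before dose 4, 3 doses have been given (aged 1τ, 2τ, 3τ).
C_trough = C₀ × (r + r² + … + r^3) = C₀ × r(1−r^3)/(1−r)
        = 10.89 × 0.3666 × (1 − 0.04927) / (1 − 0.3666) = 5.992 mg/L

5.99 mg/L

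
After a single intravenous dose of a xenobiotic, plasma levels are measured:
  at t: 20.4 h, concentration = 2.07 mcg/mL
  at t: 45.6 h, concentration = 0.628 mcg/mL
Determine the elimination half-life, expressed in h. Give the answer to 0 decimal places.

k = ln(C₁/C₂) / (t₂ − t₁) = ln(2.07/0.628) / (45.6 − 20.4)
  = 1.193 / 25.20 = 0.04734 h⁻¹
t½ = ln2 / k = 0.693147 / 0.04734 = 14.64 h

15 h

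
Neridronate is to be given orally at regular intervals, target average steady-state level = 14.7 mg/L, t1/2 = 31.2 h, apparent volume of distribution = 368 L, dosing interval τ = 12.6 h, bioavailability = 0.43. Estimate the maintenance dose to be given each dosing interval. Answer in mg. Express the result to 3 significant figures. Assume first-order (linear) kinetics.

3520 mg

k = ln2 / t½ = 0.693147 / 31.2 = 0.02222 h⁻¹
CL = k × Vd = 0.02222 × 368 = 8.177 L/h
At steady state, F × (Dose/τ) = Css × CL.
Dose = Css × CL × τ / F = 14.7 × 8.177 × 12.6 / 0.43 = 3522 mg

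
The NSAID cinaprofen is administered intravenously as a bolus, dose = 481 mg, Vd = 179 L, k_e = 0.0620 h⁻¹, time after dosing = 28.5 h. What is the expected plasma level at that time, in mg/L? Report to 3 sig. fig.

C₀ = Dose / Vd = 481.0 / 179 = 2.687 mg/L
C = C₀ · e^(−k·t) = 2.687 × e^(−0.06200 × 28.5)
  = 2.687 × 0.1708 = 0.4589 mg/L

0.459 mg/L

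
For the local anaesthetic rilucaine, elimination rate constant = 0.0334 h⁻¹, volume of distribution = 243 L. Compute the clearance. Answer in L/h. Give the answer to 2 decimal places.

CL = k × Vd = 0.0334 × 243 = 8.116 L/h

8.12 L/h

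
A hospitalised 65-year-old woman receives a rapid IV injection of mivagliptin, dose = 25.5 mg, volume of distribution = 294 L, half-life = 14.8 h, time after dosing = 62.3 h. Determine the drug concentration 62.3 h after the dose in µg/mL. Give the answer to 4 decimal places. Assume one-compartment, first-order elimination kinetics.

C₀ = Dose / Vd = 25.50 / 294 = 0.08673 mg/L
k = ln2 / t½ = 0.693147 / 14.8 = 0.04683 h⁻¹
C = C₀ · e^(−k·t) = 0.08673 × e^(−0.04683 × 62.3)
  = 0.08673 × 0.05407 = 0.004689 mg/L
(0.004689 mg/L = 0.004689 µg/mL)

0.0047 µg/mL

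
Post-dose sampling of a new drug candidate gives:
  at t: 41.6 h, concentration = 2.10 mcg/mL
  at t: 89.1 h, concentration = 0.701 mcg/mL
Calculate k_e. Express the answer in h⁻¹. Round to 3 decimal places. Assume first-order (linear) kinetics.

k = ln(C₁/C₂) / (t₂ − t₁) = ln(2.10/0.701) / (89.1 − 41.6)
  = 1.097 / 47.50 = 0.02309 h⁻¹

0.023 h⁻¹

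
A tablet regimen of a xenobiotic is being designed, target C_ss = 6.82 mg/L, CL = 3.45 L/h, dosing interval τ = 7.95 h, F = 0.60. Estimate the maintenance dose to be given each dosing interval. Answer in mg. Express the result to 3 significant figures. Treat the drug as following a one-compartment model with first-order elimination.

312 mg

At steady state, F × (Dose/τ) = Css × CL.
Dose = Css × CL × τ / F = 6.82 × 3.450 × 7.95 / 0.60 = 311.8 mg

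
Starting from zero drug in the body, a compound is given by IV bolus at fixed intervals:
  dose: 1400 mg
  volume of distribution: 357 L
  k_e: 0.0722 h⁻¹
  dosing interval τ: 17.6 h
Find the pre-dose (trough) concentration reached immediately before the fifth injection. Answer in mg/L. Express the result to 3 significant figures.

1.52 mg/L

C₀ per dose = Dose / Vd = 1400 / 357 = 3.922 mg/L
Fraction remaining after one interval: r = e^(−kτ) = e^(−0.07220 × 17.6) = 0.2806
Before dose 5, 4 doses have been given (aged 1τ, 2τ, 3τ, 4τ).
C_trough = C₀ × (r + r² + … + r^4) = C₀ × r(1−r^4)/(1−r)
        = 3.922 × 0.2806 × (1 − 0.006199) / (1 − 0.2806) = 1.520 mg/L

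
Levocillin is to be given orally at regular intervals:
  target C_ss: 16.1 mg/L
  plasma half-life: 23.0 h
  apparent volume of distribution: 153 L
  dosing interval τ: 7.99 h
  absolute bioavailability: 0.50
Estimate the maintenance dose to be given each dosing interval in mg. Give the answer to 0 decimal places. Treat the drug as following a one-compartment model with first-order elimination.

k = ln2 / t½ = 0.693147 / 23.0 = 0.03014 h⁻¹
CL = k × Vd = 0.03014 × 153 = 4.611 L/h
At steady state, F × (Dose/τ) = Css × CL.
Dose = Css × CL × τ / F = 16.1 × 4.611 × 7.99 / 0.50 = 1186 mg

1186 mg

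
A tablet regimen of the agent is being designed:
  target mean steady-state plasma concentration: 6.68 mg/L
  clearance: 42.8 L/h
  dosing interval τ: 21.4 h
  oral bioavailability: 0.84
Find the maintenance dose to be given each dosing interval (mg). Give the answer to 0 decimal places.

At steady state, F × (Dose/τ) = Css × CL.
Dose = Css × CL × τ / F = 6.68 × 42.80 × 21.4 / 0.84 = 7284 mg

7284 mg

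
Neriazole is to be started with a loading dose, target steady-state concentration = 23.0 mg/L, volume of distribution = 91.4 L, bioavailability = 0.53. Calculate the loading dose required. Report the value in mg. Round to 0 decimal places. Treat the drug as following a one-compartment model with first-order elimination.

3966 mg

LD = Css × Vd / F = 23.0 × 91.4 / 0.53 = 3966 mg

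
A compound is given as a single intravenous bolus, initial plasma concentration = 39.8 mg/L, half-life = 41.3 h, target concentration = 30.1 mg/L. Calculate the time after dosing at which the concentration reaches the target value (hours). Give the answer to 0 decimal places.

17 h

k = ln2 / t½ = 0.693147 / 41.3 = 0.01678 h⁻¹
t = ln(C₀ / C) / k = ln(39.80 / 30.1) / 0.01678
  = ln(1.322) / 0.01678 = 0.2791 / 0.01678 = 16.63 h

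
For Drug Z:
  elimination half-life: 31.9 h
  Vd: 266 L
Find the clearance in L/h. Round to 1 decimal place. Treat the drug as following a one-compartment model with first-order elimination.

k = ln2 / t½ = 0.693147 / 31.9 = 0.02173 h⁻¹
CL = k × Vd = 0.02173 × 266 = 5.780 L/h

5.8 L/h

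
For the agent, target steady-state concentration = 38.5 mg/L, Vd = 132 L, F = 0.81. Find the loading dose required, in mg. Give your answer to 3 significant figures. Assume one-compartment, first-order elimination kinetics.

LD = Css × Vd / F = 38.5 × 132 / 0.81 = 6274 mg

6270 mg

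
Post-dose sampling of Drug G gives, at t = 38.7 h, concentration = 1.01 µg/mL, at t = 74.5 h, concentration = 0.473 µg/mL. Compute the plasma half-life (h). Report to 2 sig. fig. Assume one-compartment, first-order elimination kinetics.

33 h

k = ln(C₁/C₂) / (t₂ − t₁) = ln(1.01/0.473) / (74.5 − 38.7)
  = 0.7586 / 35.80 = 0.02119 h⁻¹
t½ = ln2 / k = 0.693147 / 0.02119 = 32.71 h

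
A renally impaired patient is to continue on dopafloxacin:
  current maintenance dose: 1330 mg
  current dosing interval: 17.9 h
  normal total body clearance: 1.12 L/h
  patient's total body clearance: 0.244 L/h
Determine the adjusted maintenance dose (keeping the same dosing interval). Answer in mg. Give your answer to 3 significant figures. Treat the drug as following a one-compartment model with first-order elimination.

290 mg

To keep the same average steady-state level, dosing rate must scale with clearance.
CL ratio = 0.244 / 1.12 = 0.2179
New dose (same interval) = 1330 × 0.2179 = 289.8 mg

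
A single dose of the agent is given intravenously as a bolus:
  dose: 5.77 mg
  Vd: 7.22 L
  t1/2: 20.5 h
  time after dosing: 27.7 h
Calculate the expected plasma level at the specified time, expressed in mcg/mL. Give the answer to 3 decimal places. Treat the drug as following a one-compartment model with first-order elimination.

C₀ = Dose / Vd = 5.770 / 7.22 = 0.7992 mg/L
k = ln2 / t½ = 0.693147 / 20.5 = 0.03381 h⁻¹
C = C₀ · e^(−k·t) = 0.7992 × e^(−0.03381 × 27.7)
  = 0.7992 × 0.3920 = 0.3133 mg/L
(0.3133 mg/L = 0.3133 mcg/mL)

0.313 mcg/mL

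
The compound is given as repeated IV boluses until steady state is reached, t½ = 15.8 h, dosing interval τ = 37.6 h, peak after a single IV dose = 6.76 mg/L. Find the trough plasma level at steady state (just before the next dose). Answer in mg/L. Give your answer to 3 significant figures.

k = ln2 / t½ = 0.693147 / 15.8 = 0.04387 h⁻¹
e^(−kτ) = e^(−0.04387 × 37.6) = 0.1921
Accumulation ratio R = 1 / (1 − e^(−kτ)) = 1 / (1 − 0.1921) = 1.238
Steady-state trough = C₀ × R × e^(−kτ) = 6.76 × 1.238 × 0.1921 = 1.608 mg/L

1.61 mg/L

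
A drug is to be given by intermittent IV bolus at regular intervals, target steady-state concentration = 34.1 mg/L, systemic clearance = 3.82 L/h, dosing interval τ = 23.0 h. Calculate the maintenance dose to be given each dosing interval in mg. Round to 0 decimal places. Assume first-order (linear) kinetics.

At steady state, Dose/τ = Css × CL.
Dose = Css × CL × τ = 34.1 × 3.820 × 23.0 = 2996 mg

2996 mg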